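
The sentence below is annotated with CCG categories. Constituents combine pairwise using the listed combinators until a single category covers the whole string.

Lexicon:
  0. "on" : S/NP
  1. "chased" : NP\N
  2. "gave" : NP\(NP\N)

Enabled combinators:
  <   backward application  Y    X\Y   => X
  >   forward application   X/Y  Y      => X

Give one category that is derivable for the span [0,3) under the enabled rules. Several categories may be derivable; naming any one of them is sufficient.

[0,3] S   >
  [0,1] "on" : S/NP
  [1,3] NP   <
    [1,2] "chased" : NP\N
    [2,3] "gave" : NP\(NP\N)

S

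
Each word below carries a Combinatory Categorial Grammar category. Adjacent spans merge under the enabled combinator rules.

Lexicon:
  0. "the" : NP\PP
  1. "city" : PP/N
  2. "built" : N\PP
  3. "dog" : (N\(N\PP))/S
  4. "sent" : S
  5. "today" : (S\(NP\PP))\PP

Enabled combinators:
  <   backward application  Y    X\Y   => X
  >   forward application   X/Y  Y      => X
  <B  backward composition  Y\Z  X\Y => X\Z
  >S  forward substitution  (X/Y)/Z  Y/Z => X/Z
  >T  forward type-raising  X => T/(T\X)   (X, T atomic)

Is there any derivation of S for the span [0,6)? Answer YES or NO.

YES

[0,6] S   <
  [0,1] "the" : NP\PP
  [1,6] S\(NP\PP)   <
    [1,5] PP   >
      [1,2] "city" : PP/N
      [2,5] N   <
        [2,3] "built" : N\PP
        [3,5] N\(N\PP)   >
          [3,4] "dog" : (N\(N\PP))/S
          [4,5] "sent" : S
    [5,6] "today" : (S\(NP\PP))\PP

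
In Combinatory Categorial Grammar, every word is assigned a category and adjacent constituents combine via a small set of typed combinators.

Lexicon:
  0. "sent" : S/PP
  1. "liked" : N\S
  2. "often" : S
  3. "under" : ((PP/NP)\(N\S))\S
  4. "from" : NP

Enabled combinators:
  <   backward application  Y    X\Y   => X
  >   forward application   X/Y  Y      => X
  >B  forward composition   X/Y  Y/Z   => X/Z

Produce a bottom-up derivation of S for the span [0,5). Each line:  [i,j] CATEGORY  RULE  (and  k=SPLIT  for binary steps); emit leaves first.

[0,1] S/PP  lex  "sent"
[1,2] N\S  lex  "liked"
[2,3] S  lex  "often"
[3,4] ((PP/NP)\(N\S))\S  lex  "under"
[2,4] (PP/NP)\(N\S)  <  k=3
[1,4] PP/NP  <  k=2
[4,5] NP  lex  "from"
[1,5] PP  >  k=4
[0,5] S  >  k=1

[0,5] S   >
  [0,1] "sent" : S/PP
  [1,5] PP   >
    [1,4] PP/NP   <
      [1,2] "liked" : N\S
      [2,4] (PP/NP)\(N\S)   <
        [2,3] "often" : S
        [3,4] "under" : ((PP/NP)\(N\S))\S
    [4,5] "from" : NP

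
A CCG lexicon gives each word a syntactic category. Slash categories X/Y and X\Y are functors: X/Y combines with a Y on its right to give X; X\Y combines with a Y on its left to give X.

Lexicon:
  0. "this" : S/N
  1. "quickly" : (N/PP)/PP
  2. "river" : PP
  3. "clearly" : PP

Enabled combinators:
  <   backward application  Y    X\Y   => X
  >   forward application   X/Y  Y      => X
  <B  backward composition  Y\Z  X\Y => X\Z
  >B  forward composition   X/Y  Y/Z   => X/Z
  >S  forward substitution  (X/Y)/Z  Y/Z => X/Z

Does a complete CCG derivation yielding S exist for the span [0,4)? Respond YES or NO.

[0,4] S   >
  [0,1] "this" : S/N
  [1,4] N   >
    [1,3] N/PP   >
      [1,2] "quickly" : (N/PP)/PP
      [2,3] "river" : PP
    [3,4] "clearly" : PP

YES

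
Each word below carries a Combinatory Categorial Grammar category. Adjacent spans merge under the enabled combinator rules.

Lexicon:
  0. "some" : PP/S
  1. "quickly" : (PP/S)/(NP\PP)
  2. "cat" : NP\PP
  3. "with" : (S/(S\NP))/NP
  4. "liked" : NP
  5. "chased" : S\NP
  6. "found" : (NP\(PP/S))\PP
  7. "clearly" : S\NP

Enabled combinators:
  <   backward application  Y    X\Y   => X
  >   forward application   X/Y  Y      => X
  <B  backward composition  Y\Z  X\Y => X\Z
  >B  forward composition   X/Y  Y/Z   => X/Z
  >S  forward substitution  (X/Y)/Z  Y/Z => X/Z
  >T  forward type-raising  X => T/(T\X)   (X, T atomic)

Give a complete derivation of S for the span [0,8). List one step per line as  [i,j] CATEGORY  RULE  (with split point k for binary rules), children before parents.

[0,8] S   <
  [0,7] NP   <
    [0,1] "some" : PP/S
    [1,7] NP\(PP/S)   <
      [1,6] PP   >
        [1,3] PP/S   >
          [1,2] "quickly" : (PP/S)/(NP\PP)
          [2,3] "cat" : NP\PP
        [3,6] S   >
          [3,5] S/(S\NP)   >
            [3,4] "with" : (S/(S\NP))/NP
            [4,5] "liked" : NP
          [5,6] "chased" : S\NP
      [6,7] "found" : (NP\(PP/S))\PP
  [7,8] "clearly" : S\NP

[0,1] PP/S  lex  "some"
[1,2] (PP/S)/(NP\PP)  lex  "quickly"
[2,3] NP\PP  lex  "cat"
[1,3] PP/S  >  k=2
[3,4] (S/(S\NP))/NP  lex  "with"
[4,5] NP  lex  "liked"
[3,5] S/(S\NP)  >  k=4
[5,6] S\NP  lex  "chased"
[3,6] S  >  k=5
[1,6] PP  >  k=3
[6,7] (NP\(PP/S))\PP  lex  "found"
[1,7] NP\(PP/S)  <  k=6
[0,7] NP  <  k=1
[7,8] S\NP  lex  "clearly"
[0,8] S  <  k=7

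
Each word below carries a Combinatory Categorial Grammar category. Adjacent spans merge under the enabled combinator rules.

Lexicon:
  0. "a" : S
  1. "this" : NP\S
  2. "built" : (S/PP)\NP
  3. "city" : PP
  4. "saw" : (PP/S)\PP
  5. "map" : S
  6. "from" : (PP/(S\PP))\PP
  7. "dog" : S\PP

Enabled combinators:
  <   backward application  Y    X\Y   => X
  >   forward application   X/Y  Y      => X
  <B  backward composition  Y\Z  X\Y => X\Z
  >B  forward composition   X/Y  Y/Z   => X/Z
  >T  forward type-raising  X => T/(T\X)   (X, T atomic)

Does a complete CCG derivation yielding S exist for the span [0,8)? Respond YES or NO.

[0,8] S   >
  [0,3] S/PP   <
    [0,2] NP   <
      [0,1] "a" : S
      [1,2] "this" : NP\S
    [2,3] "built" : (S/PP)\NP
  [3,8] PP   >
    [3,7] PP/(S\PP)   <
      [3,6] PP   >
        [3,5] PP/S   <
          [3,4] "city" : PP
          [4,5] "saw" : (PP/S)\PP
        [5,6] "map" : S
      [6,7] "from" : (PP/(S\PP))\PP
    [7,8] "dog" : S\PP

YES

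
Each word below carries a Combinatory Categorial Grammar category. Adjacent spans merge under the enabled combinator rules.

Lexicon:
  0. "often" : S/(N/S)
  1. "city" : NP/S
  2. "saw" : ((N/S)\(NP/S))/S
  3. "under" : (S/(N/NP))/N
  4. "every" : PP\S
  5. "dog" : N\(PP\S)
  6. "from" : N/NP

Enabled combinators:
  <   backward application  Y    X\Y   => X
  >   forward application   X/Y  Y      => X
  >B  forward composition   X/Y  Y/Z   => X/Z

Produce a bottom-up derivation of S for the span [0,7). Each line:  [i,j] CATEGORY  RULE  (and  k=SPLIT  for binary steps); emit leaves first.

[0,7] S   >
  [0,1] "often" : S/(N/S)
  [1,7] N/S   <
    [1,2] "city" : NP/S
    [2,7] (N/S)\(NP/S)   >
      [2,3] "saw" : ((N/S)\(NP/S))/S
      [3,7] S   >
        [3,6] S/(N/NP)   >
          [3,4] "under" : (S/(N/NP))/N
          [4,6] N   <
            [4,5] "every" : PP\S
            [5,6] "dog" : N\(PP\S)
        [6,7] "from" : N/NP

[0,1] S/(N/S)  lex  "often"
[1,2] NP/S  lex  "city"
[2,3] ((N/S)\(NP/S))/S  lex  "saw"
[3,4] (S/(N/NP))/N  lex  "under"
[4,5] PP\S  lex  "every"
[5,6] N\(PP\S)  lex  "dog"
[4,6] N  <  k=5
[3,6] S/(N/NP)  >  k=4
[6,7] N/NP  lex  "from"
[3,7] S  >  k=6
[2,7] (N/S)\(NP/S)  >  k=3
[1,7] N/S  <  k=2
[0,7] S  >  k=1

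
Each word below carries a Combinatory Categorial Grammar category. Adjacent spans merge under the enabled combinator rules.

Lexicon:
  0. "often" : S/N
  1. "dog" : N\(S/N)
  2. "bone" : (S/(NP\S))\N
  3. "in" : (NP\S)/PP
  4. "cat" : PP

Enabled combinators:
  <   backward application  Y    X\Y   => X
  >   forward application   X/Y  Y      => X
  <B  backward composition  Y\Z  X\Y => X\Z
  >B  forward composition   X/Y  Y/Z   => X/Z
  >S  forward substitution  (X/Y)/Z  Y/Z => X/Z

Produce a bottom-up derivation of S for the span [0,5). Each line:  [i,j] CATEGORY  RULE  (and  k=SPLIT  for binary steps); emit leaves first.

[0,1] S/N  lex  "often"
[1,2] N\(S/N)  lex  "dog"
[0,2] N  <  k=1
[2,3] (S/(NP\S))\N  lex  "bone"
[0,3] S/(NP\S)  <  k=2
[3,4] (NP\S)/PP  lex  "in"
[4,5] PP  lex  "cat"
[3,5] NP\S  >  k=4
[0,5] S  >  k=3

[0,5] S   >
  [0,3] S/(NP\S)   <
    [0,2] N   <
      [0,1] "often" : S/N
      [1,2] "dog" : N\(S/N)
    [2,3] "bone" : (S/(NP\S))\N
  [3,5] NP\S   >
    [3,4] "in" : (NP\S)/PP
    [4,5] "cat" : PP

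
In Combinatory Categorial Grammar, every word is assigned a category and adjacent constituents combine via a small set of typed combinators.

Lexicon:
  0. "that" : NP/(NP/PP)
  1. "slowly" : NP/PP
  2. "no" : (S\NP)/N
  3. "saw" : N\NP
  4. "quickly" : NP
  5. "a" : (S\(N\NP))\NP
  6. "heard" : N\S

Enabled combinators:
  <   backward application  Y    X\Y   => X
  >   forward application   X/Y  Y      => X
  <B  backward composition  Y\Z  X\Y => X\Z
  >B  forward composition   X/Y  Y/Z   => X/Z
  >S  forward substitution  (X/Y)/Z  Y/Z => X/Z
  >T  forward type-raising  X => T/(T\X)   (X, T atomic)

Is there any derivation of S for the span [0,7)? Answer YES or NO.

YES

[0,7] S   <
  [0,2] NP   >
    [0,1] "that" : NP/(NP/PP)
    [1,2] "slowly" : NP/PP
  [2,7] S\NP   >
    [2,3] "no" : (S\NP)/N
    [3,7] N   <
      [3,6] S   <
        [3,4] "saw" : N\NP
        [4,6] S\(N\NP)   <
          [4,5] "quickly" : NP
          [5,6] "a" : (S\(N\NP))\NP
      [6,7] "heard" : N\S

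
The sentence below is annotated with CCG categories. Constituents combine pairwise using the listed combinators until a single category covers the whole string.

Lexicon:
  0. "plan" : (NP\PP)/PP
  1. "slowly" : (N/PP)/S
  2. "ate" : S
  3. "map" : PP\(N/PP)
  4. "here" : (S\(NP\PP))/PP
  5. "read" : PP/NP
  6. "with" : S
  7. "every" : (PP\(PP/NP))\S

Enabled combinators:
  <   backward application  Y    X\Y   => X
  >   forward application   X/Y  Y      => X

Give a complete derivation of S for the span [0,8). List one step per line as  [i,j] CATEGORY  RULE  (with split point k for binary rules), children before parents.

[0,8] S   <
  [0,4] NP\PP   >
    [0,1] "plan" : (NP\PP)/PP
    [1,4] PP   <
      [1,3] N/PP   >
        [1,2] "slowly" : (N/PP)/S
        [2,3] "ate" : S
      [3,4] "map" : PP\(N/PP)
  [4,8] S\(NP\PP)   >
    [4,5] "here" : (S\(NP\PP))/PP
    [5,8] PP   <
      [5,6] "read" : PP/NP
      [6,8] PP\(PP/NP)   <
        [6,7] "with" : S
        [7,8] "every" : (PP\(PP/NP))\S

[0,1] (NP\PP)/PP  lex  "plan"
[1,2] (N/PP)/S  lex  "slowly"
[2,3] S  lex  "ate"
[1,3] N/PP  >  k=2
[3,4] PP\(N/PP)  lex  "map"
[1,4] PP  <  k=3
[0,4] NP\PP  >  k=1
[4,5] (S\(NP\PP))/PP  lex  "here"
[5,6] PP/NP  lex  "read"
[6,7] S  lex  "with"
[7,8] (PP\(PP/NP))\S  lex  "every"
[6,8] PP\(PP/NP)  <  k=7
[5,8] PP  <  k=6
[4,8] S\(NP\PP)  >  k=5
[0,8] S  <  k=4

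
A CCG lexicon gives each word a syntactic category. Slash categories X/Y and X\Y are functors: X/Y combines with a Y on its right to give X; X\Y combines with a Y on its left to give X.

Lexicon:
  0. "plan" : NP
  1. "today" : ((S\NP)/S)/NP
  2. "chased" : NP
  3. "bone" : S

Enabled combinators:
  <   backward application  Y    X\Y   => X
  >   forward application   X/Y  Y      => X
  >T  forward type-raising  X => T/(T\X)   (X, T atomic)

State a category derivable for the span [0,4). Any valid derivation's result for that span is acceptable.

[0,4] S   <
  [0,1] "plan" : NP
  [1,4] S\NP   >
    [1,3] (S\NP)/S   >
      [1,2] "today" : ((S\NP)/S)/NP
      [2,3] "chased" : NP
    [3,4] "bone" : S

S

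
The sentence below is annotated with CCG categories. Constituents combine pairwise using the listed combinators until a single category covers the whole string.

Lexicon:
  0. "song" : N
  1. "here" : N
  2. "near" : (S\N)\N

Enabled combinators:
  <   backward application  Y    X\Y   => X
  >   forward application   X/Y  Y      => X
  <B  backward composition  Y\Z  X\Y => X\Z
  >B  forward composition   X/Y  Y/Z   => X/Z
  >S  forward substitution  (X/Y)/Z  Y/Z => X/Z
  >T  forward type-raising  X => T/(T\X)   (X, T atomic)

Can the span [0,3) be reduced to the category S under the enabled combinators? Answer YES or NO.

[0,3] S   >
  [0,1] S/(S\N)   >T
    [0,1] "song" : N
  [1,3] S\N   <
    [1,2] "here" : N
    [2,3] "near" : (S\N)\N

YES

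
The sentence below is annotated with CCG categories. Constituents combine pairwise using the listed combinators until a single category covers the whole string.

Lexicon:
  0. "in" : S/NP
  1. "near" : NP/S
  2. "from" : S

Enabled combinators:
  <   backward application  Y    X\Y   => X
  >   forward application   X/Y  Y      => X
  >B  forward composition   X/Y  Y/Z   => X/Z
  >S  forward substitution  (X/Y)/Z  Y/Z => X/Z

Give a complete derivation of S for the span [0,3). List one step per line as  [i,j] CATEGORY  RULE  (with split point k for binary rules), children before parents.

[0,1] S/NP  lex  "in"
[1,2] NP/S  lex  "near"
[2,3] S  lex  "from"
[1,3] NP  >  k=2
[0,3] S  >  k=1

[0,3] S   >
  [0,1] "in" : S/NP
  [1,3] NP   >
    [1,2] "near" : NP/S
    [2,3] "from" : S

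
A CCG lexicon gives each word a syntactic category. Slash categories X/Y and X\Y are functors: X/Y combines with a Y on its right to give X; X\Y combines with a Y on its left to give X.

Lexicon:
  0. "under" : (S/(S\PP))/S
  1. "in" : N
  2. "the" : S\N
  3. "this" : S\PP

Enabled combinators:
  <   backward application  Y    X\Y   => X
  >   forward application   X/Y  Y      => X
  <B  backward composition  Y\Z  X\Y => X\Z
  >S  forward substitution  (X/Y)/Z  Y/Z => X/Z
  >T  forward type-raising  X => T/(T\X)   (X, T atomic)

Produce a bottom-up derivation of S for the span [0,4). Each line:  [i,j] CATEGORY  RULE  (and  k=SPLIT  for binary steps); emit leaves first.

[0,1] (S/(S\PP))/S  lex  "under"
[1,2] N  lex  "in"
[2,3] S\N  lex  "the"
[1,3] S  <  k=2
[0,3] S/(S\PP)  >  k=1
[3,4] S\PP  lex  "this"
[0,4] S  >  k=3

[0,4] S   >
  [0,3] S/(S\PP)   >
    [0,1] "under" : (S/(S\PP))/S
    [1,3] S   <
      [1,2] "in" : N
      [2,3] "the" : S\N
  [3,4] "this" : S\PP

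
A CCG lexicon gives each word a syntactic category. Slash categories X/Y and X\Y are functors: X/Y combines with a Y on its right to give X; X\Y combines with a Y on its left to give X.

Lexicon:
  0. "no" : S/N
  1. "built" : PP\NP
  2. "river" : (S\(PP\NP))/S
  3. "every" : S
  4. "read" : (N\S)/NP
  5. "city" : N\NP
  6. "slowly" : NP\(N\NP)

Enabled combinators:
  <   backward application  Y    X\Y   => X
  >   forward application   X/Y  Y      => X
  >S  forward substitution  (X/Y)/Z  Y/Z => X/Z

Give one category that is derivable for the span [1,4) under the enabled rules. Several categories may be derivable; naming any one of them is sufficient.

[0,7] S   >
  [0,1] "no" : S/N
  [1,7] N   <
    [1,4] S   <
      [1,2] "built" : PP\NP
      [2,4] S\(PP\NP)   >
        [2,3] "river" : (S\(PP\NP))/S
        [3,4] "every" : S
    [4,7] N\S   >
      [4,5] "read" : (N\S)/NP
      [5,7] NP   <
        [5,6] "city" : N\NP
        [6,7] "slowly" : NP\(N\NP)

S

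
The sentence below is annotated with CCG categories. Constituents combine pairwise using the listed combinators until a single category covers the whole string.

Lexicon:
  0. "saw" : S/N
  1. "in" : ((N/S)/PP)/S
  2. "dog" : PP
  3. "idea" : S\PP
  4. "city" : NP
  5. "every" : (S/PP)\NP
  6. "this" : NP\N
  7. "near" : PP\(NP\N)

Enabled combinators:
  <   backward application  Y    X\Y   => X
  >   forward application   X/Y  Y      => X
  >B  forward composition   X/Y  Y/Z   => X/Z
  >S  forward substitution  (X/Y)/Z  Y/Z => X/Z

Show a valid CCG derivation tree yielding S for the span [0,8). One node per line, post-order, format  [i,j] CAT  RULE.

[0,8] S   >
  [0,1] "saw" : S/N
  [1,8] N   >
    [1,6] N/PP   >S
      [1,4] (N/S)/PP   >
        [1,2] "in" : ((N/S)/PP)/S
        [2,4] S   <
          [2,3] "dog" : PP
          [3,4] "idea" : S\PP
      [4,6] S/PP   <
        [4,5] "city" : NP
        [5,6] "every" : (S/PP)\NP
    [6,8] PP   <
      [6,7] "this" : NP\N
      [7,8] "near" : PP\(NP\N)

[0,1] S/N  lex  "saw"
[1,2] ((N/S)/PP)/S  lex  "in"
[2,3] PP  lex  "dog"
[3,4] S\PP  lex  "idea"
[2,4] S  <  k=3
[1,4] (N/S)/PP  >  k=2
[4,5] NP  lex  "city"
[5,6] (S/PP)\NP  lex  "every"
[4,6] S/PP  <  k=5
[1,6] N/PP  >S  k=4
[6,7] NP\N  lex  "this"
[7,8] PP\(NP\N)  lex  "near"
[6,8] PP  <  k=7
[1,8] N  >  k=6
[0,8] S  >  k=1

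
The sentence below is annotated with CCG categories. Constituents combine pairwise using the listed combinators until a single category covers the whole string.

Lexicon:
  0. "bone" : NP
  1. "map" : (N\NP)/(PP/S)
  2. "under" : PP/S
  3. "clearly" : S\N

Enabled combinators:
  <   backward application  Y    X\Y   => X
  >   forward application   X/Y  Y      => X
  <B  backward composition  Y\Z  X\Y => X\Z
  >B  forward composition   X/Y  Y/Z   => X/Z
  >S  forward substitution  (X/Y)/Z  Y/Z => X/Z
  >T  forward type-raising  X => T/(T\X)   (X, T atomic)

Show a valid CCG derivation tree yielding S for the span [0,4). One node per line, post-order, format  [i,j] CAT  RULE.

[0,1] NP  lex  "bone"
[0,1] N/(N\NP)  >T
[1,2] (N\NP)/(PP/S)  lex  "map"
[2,3] PP/S  lex  "under"
[1,3] N\NP  >  k=2
[0,3] N  >  k=1
[3,4] S\N  lex  "clearly"
[0,4] S  <  k=3

[0,4] S   <
  [0,3] N   >
    [0,1] N/(N\NP)   >T
      [0,1] "bone" : NP
    [1,3] N\NP   >
      [1,2] "map" : (N\NP)/(PP/S)
      [2,3] "under" : PP/S
  [3,4] "clearly" : S\N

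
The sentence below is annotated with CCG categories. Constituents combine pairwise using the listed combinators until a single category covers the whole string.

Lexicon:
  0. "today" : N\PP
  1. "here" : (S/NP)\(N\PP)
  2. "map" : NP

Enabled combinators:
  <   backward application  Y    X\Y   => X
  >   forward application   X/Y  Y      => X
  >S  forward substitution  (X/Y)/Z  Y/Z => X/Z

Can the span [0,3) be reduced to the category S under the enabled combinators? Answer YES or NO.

[0,3] S   >
  [0,2] S/NP   <
    [0,1] "today" : N\PP
    [1,2] "here" : (S/NP)\(N\PP)
  [2,3] "map" : NP

YES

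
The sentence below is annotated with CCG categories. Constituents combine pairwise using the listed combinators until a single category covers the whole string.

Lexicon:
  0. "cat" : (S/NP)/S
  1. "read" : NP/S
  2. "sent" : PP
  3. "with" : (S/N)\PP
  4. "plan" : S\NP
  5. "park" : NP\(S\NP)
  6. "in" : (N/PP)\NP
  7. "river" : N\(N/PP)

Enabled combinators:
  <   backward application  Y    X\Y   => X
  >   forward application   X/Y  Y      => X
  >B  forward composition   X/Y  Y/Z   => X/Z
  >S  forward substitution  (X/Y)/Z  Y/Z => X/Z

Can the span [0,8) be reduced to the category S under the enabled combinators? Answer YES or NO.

[0,8] S   >
  [0,4] S/N   >B
    [0,2] S/S   >S
      [0,1] "cat" : (S/NP)/S
      [1,2] "read" : NP/S
    [2,4] S/N   <
      [2,3] "sent" : PP
      [3,4] "with" : (S/N)\PP
  [4,8] N   <
    [4,7] N/PP   <
      [4,6] NP   <
        [4,5] "plan" : S\NP
        [5,6] "park" : NP\(S\NP)
      [6,7] "in" : (N/PP)\NP
    [7,8] "river" : N\(N/PP)

YES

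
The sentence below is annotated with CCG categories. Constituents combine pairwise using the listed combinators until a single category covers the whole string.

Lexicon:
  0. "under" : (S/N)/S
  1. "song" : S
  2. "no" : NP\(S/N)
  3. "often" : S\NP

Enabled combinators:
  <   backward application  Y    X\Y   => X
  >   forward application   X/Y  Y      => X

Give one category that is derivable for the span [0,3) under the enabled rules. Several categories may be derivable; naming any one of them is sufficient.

[0,4] S   <
  [0,3] NP   <
    [0,2] S/N   >
      [0,1] "under" : (S/N)/S
      [1,2] "song" : S
    [2,3] "no" : NP\(S/N)
  [3,4] "often" : S\NP

NP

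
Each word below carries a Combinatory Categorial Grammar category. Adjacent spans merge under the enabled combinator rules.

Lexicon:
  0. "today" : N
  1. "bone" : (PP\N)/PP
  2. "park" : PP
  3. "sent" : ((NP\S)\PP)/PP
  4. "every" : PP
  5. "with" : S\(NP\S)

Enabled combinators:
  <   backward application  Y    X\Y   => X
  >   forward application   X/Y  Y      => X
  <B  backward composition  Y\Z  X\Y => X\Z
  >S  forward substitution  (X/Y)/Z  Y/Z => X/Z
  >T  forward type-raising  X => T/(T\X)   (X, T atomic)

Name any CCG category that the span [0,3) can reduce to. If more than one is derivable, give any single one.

[0,6] S   <
  [0,3] PP   >
    [0,1] PP/(PP\N)   >T
      [0,1] "today" : N
    [1,3] PP\N   >
      [1,2] "bone" : (PP\N)/PP
      [2,3] "park" : PP
  [3,6] S\PP   <B
    [3,5] (NP\S)\PP   >
      [3,4] "sent" : ((NP\S)\PP)/PP
      [4,5] "every" : PP
    [5,6] "with" : S\(NP\S)

PP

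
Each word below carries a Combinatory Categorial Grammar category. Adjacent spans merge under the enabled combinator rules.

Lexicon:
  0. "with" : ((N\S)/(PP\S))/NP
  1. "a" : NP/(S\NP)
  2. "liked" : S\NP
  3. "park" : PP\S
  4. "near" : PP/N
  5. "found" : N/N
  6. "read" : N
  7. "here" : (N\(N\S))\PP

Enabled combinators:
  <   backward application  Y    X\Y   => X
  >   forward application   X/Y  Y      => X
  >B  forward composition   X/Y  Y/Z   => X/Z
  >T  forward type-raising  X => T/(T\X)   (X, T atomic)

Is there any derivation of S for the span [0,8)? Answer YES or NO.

((N\S)/(PP\S))/NP NP/(S\NP) S\NP PP\S PP/N N/N N (N\(N\S))\PP
CKY chart[0,8] = {N, N/(N\N), NP/(NP\N), PP/(PP\N), S/(S\N)}; S ∉ chart

NO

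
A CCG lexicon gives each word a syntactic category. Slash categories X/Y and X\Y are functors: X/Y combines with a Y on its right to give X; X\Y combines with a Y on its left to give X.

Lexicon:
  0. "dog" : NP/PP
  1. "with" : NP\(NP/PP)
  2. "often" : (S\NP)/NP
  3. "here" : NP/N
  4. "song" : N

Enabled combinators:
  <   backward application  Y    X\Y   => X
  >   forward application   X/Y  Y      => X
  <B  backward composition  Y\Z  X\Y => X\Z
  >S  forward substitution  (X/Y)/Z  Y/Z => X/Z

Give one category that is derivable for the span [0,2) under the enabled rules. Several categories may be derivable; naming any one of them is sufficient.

[0,5] S   <
  [0,2] NP   <
    [0,1] "dog" : NP/PP
    [1,2] "with" : NP\(NP/PP)
  [2,5] S\NP   >
    [2,3] "often" : (S\NP)/NP
    [3,5] NP   >
      [3,4] "here" : NP/N
      [4,5] "song" : N

NP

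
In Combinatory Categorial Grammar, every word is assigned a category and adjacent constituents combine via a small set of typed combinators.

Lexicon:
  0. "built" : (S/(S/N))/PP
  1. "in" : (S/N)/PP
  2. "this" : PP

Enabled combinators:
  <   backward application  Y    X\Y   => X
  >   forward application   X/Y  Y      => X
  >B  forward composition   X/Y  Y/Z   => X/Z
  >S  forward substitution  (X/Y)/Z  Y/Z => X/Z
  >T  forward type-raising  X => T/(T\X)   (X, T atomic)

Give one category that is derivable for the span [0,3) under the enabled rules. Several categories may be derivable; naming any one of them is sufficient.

S

[0,3] S   >
  [0,2] S/PP   >S
    [0,1] "built" : (S/(S/N))/PP
    [1,2] "in" : (S/N)/PP
  [2,3] "this" : PP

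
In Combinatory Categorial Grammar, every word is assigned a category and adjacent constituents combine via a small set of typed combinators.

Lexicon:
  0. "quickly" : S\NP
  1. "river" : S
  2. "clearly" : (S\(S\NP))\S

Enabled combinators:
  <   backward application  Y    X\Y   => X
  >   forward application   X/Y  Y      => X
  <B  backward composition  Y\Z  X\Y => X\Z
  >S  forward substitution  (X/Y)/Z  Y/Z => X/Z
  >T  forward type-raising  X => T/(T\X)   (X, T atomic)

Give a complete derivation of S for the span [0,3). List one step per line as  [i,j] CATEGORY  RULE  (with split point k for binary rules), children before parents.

[0,3] S   <
  [0,1] "quickly" : S\NP
  [1,3] S\(S\NP)   <
    [1,2] "river" : S
    [2,3] "clearly" : (S\(S\NP))\S

[0,1] S\NP  lex  "quickly"
[1,2] S  lex  "river"
[2,3] (S\(S\NP))\S  lex  "clearly"
[1,3] S\(S\NP)  <  k=2
[0,3] S  <  k=1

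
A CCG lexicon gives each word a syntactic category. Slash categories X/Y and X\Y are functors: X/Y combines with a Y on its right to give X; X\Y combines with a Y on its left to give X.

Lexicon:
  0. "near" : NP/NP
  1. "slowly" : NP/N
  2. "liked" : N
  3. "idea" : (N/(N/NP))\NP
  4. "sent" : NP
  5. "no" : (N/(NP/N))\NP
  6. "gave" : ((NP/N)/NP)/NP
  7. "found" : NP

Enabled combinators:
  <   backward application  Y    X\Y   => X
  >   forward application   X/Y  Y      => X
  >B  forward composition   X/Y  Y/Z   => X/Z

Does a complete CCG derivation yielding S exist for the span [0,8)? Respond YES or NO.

NP/NP NP/N N (N/(N/NP))\NP NP (N/(NP/N))\NP ((NP/N)/NP)/NP NP
CKY chart[0,8] = {N}; S ∉ chart

NO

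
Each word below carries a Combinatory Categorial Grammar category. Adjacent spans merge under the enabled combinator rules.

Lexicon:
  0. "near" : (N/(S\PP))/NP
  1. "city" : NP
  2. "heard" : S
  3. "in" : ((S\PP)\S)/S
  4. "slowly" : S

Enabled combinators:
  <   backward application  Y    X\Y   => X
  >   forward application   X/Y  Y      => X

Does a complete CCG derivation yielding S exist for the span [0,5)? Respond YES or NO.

NO

(N/(S\PP))/NP NP S ((S\PP)\S)/S S
CKY chart[0,5] = {N}; S ∉ chart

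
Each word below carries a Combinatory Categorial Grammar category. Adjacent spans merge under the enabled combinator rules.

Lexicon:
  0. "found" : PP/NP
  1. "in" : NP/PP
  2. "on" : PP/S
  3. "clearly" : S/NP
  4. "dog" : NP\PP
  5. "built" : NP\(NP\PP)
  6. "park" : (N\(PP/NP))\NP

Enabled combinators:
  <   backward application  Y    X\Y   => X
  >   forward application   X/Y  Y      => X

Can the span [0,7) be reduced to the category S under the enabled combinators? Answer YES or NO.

NO

PP/NP NP/PP PP/S S/NP NP\PP NP\(NP\PP) (N\(PP/NP))\NP
CKY chart[0,7] = {N}; S ∉ chart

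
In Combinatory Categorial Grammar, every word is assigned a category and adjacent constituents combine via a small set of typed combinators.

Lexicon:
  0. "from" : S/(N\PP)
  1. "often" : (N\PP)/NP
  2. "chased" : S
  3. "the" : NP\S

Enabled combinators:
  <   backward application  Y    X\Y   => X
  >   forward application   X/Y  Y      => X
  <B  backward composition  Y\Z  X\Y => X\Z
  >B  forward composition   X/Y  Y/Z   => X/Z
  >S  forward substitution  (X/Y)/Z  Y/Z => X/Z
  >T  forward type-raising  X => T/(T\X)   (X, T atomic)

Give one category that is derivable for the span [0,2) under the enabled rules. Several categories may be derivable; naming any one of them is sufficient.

[0,4] S   >
  [0,2] S/NP   >B
    [0,1] "from" : S/(N\PP)
    [1,2] "often" : (N\PP)/NP
  [2,4] NP   >
    [2,3] NP/(NP\S)   >T
      [2,3] "chased" : S
    [3,4] "the" : NP\S

S/NP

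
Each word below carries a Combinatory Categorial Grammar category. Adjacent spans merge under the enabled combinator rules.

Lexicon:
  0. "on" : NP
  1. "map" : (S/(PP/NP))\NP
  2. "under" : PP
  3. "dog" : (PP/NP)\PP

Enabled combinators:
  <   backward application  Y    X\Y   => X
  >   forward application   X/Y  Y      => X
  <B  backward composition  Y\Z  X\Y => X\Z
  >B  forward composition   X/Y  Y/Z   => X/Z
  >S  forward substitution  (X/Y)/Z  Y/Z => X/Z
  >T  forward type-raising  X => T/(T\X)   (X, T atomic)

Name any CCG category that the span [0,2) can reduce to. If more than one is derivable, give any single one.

S/(PP/NP)

[0,4] S   >
  [0,2] S/(PP/NP)   <
    [0,1] "on" : NP
    [1,2] "map" : (S/(PP/NP))\NP
  [2,4] PP/NP   <
    [2,3] "under" : PP
    [3,4] "dog" : (PP/NP)\PP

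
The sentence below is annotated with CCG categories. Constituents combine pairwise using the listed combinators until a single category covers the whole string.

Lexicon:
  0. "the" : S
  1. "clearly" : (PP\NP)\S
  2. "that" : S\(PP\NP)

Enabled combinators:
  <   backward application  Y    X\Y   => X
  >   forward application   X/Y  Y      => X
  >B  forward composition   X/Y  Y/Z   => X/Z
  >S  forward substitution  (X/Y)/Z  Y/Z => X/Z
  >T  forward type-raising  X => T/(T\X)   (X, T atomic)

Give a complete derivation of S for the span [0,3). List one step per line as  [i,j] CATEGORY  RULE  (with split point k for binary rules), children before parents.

[0,3] S   <
  [0,2] PP\NP   <
    [0,1] "the" : S
    [1,2] "clearly" : (PP\NP)\S
  [2,3] "that" : S\(PP\NP)

[0,1] S  lex  "the"
[1,2] (PP\NP)\S  lex  "clearly"
[0,2] PP\NP  <  k=1
[2,3] S\(PP\NP)  lex  "that"
[0,3] S  <  k=2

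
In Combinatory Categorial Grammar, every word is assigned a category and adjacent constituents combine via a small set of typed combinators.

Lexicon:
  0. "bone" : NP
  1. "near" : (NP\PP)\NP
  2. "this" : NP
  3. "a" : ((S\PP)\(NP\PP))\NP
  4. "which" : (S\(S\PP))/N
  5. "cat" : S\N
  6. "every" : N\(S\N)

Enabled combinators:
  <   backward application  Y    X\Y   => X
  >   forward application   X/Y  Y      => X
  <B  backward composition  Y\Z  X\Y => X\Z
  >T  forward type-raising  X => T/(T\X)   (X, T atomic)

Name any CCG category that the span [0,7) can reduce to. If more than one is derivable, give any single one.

[0,7] S   <
  [0,4] S\PP   <
    [0,2] NP\PP   <
      [0,1] "bone" : NP
      [1,2] "near" : (NP\PP)\NP
    [2,4] (S\PP)\(NP\PP)   <
      [2,3] "this" : NP
      [3,4] "a" : ((S\PP)\(NP\PP))\NP
  [4,7] S\(S\PP)   >
    [4,5] "which" : (S\(S\PP))/N
    [5,7] N   <
      [5,6] "cat" : S\N
      [6,7] "every" : N\(S\N)

S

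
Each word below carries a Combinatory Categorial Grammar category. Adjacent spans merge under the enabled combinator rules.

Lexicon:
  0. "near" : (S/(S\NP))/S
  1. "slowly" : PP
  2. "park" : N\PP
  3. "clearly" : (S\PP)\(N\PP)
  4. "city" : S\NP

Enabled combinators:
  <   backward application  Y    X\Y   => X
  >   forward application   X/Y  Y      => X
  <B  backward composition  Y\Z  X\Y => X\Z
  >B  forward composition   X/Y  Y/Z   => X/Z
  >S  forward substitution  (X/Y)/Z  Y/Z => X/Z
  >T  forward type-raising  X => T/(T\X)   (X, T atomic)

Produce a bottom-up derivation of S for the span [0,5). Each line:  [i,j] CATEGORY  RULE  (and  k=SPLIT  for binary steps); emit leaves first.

[0,1] (S/(S\NP))/S  lex  "near"
[1,2] PP  lex  "slowly"
[1,2] S/(S\PP)  >T
[2,3] N\PP  lex  "park"
[3,4] (S\PP)\(N\PP)  lex  "clearly"
[2,4] S\PP  <  k=3
[1,4] S  >  k=2
[0,4] S/(S\NP)  >  k=1
[4,5] S\NP  lex  "city"
[0,5] S  >  k=4

[0,5] S   >
  [0,4] S/(S\NP)   >
    [0,1] "near" : (S/(S\NP))/S
    [1,4] S   >
      [1,2] S/(S\PP)   >T
        [1,2] "slowly" : PP
      [2,4] S\PP   <
        [2,3] "park" : N\PP
        [3,4] "clearly" : (S\PP)\(N\PP)
  [4,5] "city" : S\NP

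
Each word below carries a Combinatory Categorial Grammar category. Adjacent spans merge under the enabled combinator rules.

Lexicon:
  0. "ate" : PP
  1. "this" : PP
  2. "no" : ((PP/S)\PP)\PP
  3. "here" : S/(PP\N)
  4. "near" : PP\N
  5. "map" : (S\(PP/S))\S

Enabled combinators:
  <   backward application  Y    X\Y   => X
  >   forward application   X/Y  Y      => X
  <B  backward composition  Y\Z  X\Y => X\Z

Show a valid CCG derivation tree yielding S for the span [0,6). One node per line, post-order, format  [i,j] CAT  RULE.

[0,1] PP  lex  "ate"
[1,2] PP  lex  "this"
[2,3] ((PP/S)\PP)\PP  lex  "no"
[1,3] (PP/S)\PP  <  k=2
[3,4] S/(PP\N)  lex  "here"
[4,5] PP\N  lex  "near"
[3,5] S  >  k=4
[5,6] (S\(PP/S))\S  lex  "map"
[3,6] S\(PP/S)  <  k=5
[1,6] S\PP  <B  k=3
[0,6] S  <  k=1

[0,6] S   <
  [0,1] "ate" : PP
  [1,6] S\PP   <B
    [1,3] (PP/S)\PP   <
      [1,2] "this" : PP
      [2,3] "no" : ((PP/S)\PP)\PP
    [3,6] S\(PP/S)   <
      [3,5] S   >
        [3,4] "here" : S/(PP\N)
        [4,5] "near" : PP\N
      [5,6] "map" : (S\(PP/S))\S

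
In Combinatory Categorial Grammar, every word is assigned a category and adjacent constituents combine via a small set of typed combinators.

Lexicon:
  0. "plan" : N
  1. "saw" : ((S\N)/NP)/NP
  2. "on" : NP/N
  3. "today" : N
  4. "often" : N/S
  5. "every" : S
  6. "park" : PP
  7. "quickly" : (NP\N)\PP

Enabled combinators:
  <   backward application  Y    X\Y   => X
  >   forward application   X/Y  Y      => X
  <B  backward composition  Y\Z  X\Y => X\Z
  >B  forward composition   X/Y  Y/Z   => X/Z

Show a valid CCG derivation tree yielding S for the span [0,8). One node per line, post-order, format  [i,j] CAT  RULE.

[0,8] S   <
  [0,1] "plan" : N
  [1,8] S\N   >
    [1,4] (S\N)/NP   >
      [1,2] "saw" : ((S\N)/NP)/NP
      [2,4] NP   >
        [2,3] "on" : NP/N
        [3,4] "today" : N
    [4,8] NP   <
      [4,6] N   >
        [4,5] "often" : N/S
        [5,6] "every" : S
      [6,8] NP\N   <
        [6,7] "park" : PP
        [7,8] "quickly" : (NP\N)\PP

[0,1] N  lex  "plan"
[1,2] ((S\N)/NP)/NP  lex  "saw"
[2,3] NP/N  lex  "on"
[3,4] N  lex  "today"
[2,4] NP  >  k=3
[1,4] (S\N)/NP  >  k=2
[4,5] N/S  lex  "often"
[5,6] S  lex  "every"
[4,6] N  >  k=5
[6,7] PP  lex  "park"
[7,8] (NP\N)\PP  lex  "quickly"
[6,8] NP\N  <  k=7
[4,8] NP  <  k=6
[1,8] S\N  >  k=4
[0,8] S  <  k=1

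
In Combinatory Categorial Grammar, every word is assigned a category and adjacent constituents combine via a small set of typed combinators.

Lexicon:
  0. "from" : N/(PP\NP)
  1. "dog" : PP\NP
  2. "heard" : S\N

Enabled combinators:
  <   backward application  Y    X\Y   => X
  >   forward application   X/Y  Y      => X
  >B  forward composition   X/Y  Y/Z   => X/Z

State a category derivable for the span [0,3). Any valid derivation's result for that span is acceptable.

[0,3] S   <
  [0,2] N   >
    [0,1] "from" : N/(PP\NP)
    [1,2] "dog" : PP\NP
  [2,3] "heard" : S\N

S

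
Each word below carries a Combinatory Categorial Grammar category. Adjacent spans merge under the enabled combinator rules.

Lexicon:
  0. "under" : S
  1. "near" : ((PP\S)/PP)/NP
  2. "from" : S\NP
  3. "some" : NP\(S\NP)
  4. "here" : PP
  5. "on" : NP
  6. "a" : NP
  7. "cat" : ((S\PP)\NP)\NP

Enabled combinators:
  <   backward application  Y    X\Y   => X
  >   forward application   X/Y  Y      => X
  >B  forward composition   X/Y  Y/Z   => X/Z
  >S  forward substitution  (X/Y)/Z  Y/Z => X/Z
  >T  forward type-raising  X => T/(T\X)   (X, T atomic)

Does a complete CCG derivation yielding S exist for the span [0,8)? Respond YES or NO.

[0,8] S   <
  [0,5] PP   <
    [0,1] "under" : S
    [1,5] PP\S   >
      [1,4] (PP\S)/PP   >
        [1,2] "near" : ((PP\S)/PP)/NP
        [2,4] NP   <
          [2,3] "from" : S\NP
          [3,4] "some" : NP\(S\NP)
      [4,5] "here" : PP
  [5,8] S\PP   <
    [5,6] "on" : NP
    [6,8] (S\PP)\NP   <
      [6,7] "a" : NP
      [7,8] "cat" : ((S\PP)\NP)\NP

YES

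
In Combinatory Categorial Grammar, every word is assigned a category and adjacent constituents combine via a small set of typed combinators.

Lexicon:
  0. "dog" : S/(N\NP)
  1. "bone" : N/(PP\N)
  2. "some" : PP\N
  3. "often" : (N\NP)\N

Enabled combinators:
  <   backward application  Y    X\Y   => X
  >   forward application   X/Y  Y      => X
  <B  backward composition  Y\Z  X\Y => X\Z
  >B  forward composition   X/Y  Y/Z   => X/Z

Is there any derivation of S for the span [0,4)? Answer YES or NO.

[0,4] S   >
  [0,1] "dog" : S/(N\NP)
  [1,4] N\NP   <
    [1,3] N   >
      [1,2] "bone" : N/(PP\N)
      [2,3] "some" : PP\N
    [3,4] "often" : (N\NP)\N

YES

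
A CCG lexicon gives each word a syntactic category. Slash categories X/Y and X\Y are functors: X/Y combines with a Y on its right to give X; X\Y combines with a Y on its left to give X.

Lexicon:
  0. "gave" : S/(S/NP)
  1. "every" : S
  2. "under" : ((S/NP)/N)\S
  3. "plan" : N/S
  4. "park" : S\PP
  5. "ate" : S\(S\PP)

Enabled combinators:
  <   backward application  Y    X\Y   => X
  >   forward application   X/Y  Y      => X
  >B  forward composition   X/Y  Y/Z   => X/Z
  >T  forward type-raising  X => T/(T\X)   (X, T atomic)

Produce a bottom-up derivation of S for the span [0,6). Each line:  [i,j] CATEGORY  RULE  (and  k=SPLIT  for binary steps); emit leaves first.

[0,1] S/(S/NP)  lex  "gave"
[1,2] S  lex  "every"
[2,3] ((S/NP)/N)\S  lex  "under"
[1,3] (S/NP)/N  <  k=2
[0,3] S/N  >B  k=1
[3,4] N/S  lex  "plan"
[4,5] S\PP  lex  "park"
[5,6] S\(S\PP)  lex  "ate"
[4,6] S  <  k=5
[3,6] N  >  k=4
[0,6] S  >  k=3

[0,6] S   >
  [0,3] S/N   >B
    [0,1] "gave" : S/(S/NP)
    [1,3] (S/NP)/N   <
      [1,2] "every" : S
      [2,3] "under" : ((S/NP)/N)\S
  [3,6] N   >
    [3,4] "plan" : N/S
    [4,6] S   <
      [4,5] "park" : S\PP
      [5,6] "ate" : S\(S\PP)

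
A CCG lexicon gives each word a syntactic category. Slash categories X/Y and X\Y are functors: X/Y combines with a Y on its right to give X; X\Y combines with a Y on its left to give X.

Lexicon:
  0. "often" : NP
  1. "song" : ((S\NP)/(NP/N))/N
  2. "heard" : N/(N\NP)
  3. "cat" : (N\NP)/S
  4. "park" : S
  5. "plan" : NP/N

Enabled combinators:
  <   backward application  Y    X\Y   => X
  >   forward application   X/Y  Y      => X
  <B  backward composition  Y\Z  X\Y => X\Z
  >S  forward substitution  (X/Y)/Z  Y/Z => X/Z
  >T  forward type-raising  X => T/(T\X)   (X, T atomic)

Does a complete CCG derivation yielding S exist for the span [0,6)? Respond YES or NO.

YES

[0,6] S   <
  [0,1] "often" : NP
  [1,6] S\NP   >
    [1,5] (S\NP)/(NP/N)   >
      [1,2] "song" : ((S\NP)/(NP/N))/N
      [2,5] N   >
        [2,3] "heard" : N/(N\NP)
        [3,5] N\NP   >
          [3,4] "cat" : (N\NP)/S
          [4,5] "park" : S
    [5,6] "plan" : NP/N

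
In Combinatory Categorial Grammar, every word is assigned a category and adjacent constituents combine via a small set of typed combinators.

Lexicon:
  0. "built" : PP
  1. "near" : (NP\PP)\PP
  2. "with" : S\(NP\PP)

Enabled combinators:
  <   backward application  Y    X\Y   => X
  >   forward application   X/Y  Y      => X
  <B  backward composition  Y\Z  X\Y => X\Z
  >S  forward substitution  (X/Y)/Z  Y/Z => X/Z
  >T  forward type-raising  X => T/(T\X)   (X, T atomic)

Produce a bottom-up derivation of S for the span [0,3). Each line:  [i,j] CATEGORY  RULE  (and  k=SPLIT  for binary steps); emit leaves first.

[0,1] PP  lex  "built"
[0,1] S/(S\PP)  >T
[1,2] (NP\PP)\PP  lex  "near"
[2,3] S\(NP\PP)  lex  "with"
[1,3] S\PP  <B  k=2
[0,3] S  >  k=1

[0,3] S   >
  [0,1] S/(S\PP)   >T
    [0,1] "built" : PP
  [1,3] S\PP   <B
    [1,2] "near" : (NP\PP)\PP
    [2,3] "with" : S\(NP\PP)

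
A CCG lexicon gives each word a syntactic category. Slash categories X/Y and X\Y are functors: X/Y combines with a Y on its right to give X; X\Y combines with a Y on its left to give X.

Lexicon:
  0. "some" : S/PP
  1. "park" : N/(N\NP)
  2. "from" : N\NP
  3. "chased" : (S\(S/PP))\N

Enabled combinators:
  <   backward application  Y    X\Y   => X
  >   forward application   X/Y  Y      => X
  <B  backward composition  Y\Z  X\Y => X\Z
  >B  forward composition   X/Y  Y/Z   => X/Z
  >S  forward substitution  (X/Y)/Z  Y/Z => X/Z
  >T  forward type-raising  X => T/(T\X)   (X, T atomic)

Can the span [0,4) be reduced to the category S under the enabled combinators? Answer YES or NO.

[0,4] S   <
  [0,1] "some" : S/PP
  [1,4] S\(S/PP)   <
    [1,3] N   >
      [1,2] "park" : N/(N\NP)
      [2,3] "from" : N\NP
    [3,4] "chased" : (S\(S/PP))\N

YES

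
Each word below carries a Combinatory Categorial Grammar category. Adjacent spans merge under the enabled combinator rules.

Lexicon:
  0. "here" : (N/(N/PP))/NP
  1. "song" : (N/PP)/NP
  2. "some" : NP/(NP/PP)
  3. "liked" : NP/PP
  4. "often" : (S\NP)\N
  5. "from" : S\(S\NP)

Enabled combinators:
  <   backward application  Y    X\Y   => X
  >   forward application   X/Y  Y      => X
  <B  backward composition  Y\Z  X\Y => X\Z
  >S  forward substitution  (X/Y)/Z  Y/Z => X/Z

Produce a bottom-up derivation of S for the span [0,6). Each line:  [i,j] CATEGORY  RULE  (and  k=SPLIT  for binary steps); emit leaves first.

[0,1] (N/(N/PP))/NP  lex  "here"
[1,2] (N/PP)/NP  lex  "song"
[0,2] N/NP  >S  k=1
[2,3] NP/(NP/PP)  lex  "some"
[3,4] NP/PP  lex  "liked"
[2,4] NP  >  k=3
[0,4] N  >  k=2
[4,5] (S\NP)\N  lex  "often"
[5,6] S\(S\NP)  lex  "from"
[4,6] S\N  <B  k=5
[0,6] S  <  k=4

[0,6] S   <
  [0,4] N   >
    [0,2] N/NP   >S
      [0,1] "here" : (N/(N/PP))/NP
      [1,2] "song" : (N/PP)/NP
    [2,4] NP   >
      [2,3] "some" : NP/(NP/PP)
      [3,4] "liked" : NP/PP
  [4,6] S\N   <B
    [4,5] "often" : (S\NP)\N
    [5,6] "from" : S\(S\NP)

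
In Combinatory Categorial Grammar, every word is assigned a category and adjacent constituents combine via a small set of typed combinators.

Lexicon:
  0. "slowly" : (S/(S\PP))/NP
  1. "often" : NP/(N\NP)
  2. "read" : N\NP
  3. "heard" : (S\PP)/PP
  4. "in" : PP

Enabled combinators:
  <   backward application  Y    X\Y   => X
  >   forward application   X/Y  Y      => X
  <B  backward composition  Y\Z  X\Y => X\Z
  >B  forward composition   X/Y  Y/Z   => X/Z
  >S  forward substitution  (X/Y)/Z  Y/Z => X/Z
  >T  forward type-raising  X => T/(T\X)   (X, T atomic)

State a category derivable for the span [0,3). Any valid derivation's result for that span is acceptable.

[0,5] S   >
  [0,3] S/(S\PP)   >
    [0,1] "slowly" : (S/(S\PP))/NP
    [1,3] NP   >
      [1,2] "often" : NP/(N\NP)
      [2,3] "read" : N\NP
  [3,5] S\PP   >
    [3,4] "heard" : (S\PP)/PP
    [4,5] "in" : PP

S/(S\PP)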